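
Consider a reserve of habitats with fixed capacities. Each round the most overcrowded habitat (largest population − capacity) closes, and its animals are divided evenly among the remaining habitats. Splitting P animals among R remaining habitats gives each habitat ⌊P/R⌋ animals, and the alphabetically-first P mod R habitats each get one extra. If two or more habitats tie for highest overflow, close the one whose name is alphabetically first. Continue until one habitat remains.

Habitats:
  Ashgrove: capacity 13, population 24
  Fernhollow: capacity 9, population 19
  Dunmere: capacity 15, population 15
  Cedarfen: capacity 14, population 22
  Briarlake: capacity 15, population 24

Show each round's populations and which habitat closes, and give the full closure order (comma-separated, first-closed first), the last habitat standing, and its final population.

Closure order: Ashgrove, Fernhollow, Briarlake, Cedarfen
Last habitat: Dunmere with 104 animals

Round 1: Ashgrove=24 Briarlake=24 Cedarfen=22 Dunmere=15 Fernhollow=19 → close Ashgrove (overflow 11)
  24÷4 = 6 each, +1 to first 0
Round 2: Briarlake=30 Cedarfen=28 Dunmere=21 Fernhollow=25 → close Fernhollow (overflow 16)
  25÷3 = 8 each, +1 to first 1
Round 3: Briarlake=39 Cedarfen=36 Dunmere=29 → close Briarlake (overflow 24)
  39÷2 = 19 each, +1 to first 1
Round 4: Cedarfen=56 Dunmere=48 → close Cedarfen (overflow 42)
  56÷1 = 56 each, +1 to first 0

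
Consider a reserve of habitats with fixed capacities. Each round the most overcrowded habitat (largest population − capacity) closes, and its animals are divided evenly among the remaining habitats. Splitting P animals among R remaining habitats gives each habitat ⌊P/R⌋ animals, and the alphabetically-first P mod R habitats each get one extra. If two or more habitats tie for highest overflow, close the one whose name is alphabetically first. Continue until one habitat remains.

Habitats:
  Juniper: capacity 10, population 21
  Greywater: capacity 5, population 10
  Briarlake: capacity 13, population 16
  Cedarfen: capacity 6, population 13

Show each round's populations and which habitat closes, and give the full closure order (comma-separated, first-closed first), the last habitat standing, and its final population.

Round 1: Briarlake=16 Cedarfen=13 Greywater=10 Juniper=21 → close Juniper (overflow 11)
  21÷3 = 7 each, +1 to first 0
Round 2: Briarlake=23 Cedarfen=20 Greywater=17 → close Cedarfen (overflow 14)
  20÷2 = 10 each, +1 to first 0
Round 3: Briarlake=33 Greywater=27 → close Greywater (overflow 22)
  27÷1 = 27 each, +1 to first 0

Closure order: Juniper, Cedarfen, Greywater
Last habitat: Briarlake with 60 animals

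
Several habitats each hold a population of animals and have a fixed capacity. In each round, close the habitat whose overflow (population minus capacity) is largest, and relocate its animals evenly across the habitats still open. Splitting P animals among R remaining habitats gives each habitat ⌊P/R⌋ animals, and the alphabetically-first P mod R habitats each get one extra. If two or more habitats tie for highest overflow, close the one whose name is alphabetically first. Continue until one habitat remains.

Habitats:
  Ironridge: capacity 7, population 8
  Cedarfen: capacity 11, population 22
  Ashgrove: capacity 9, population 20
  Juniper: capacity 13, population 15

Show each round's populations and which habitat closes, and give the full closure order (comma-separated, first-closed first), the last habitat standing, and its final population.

Closure order: Ashgrove, Cedarfen, Ironridge
Last habitat: Juniper with 65 animals

Round 1: Ashgrove=20 Cedarfen=22 Ironridge=8 Juniper=15 → close Ashgrove (overflow 11)
  20÷3 = 6 each, +1 to first 2
Round 2: Cedarfen=29 Ironridge=15 Juniper=21 → close Cedarfen (overflow 18)
  29÷2 = 14 each, +1 to first 1
Round 3: Ironridge=30 Juniper=35 → close Ironridge (overflow 23)
  30÷1 = 30 each, +1 to first 0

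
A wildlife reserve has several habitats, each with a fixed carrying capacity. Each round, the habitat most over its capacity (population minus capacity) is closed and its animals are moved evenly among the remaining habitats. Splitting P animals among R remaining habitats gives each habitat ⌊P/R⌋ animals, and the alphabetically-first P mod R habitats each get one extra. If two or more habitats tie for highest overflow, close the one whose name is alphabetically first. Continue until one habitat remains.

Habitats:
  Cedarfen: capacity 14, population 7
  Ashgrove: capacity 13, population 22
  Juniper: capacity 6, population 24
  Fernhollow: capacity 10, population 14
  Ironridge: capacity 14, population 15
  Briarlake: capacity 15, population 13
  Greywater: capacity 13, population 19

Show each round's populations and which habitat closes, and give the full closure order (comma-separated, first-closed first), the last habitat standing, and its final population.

Closure order: Juniper, Ashgrove, Greywater, Fernhollow, Ironridge, Briarlake
Last habitat: Cedarfen with 114 animals

Round 1: Ashgrove=22 Briarlake=13 Cedarfen=7 Fernhollow=14 Greywater=19 Ironridge=15 Juniper=24 → close Juniper (overflow 18)
  24÷6 = 4 each, +1 to first 0
Round 2: Ashgrove=26 Briarlake=17 Cedarfen=11 Fernhollow=18 Greywater=23 Ironridge=19 → close Ashgrove (overflow 13)
  26÷5 = 5 each, +1 to first 1
Round 3: Briarlake=23 Cedarfen=16 Fernhollow=23 Greywater=28 Ironridge=24 → close Greywater (overflow 15)
  28÷4 = 7 each, +1 to first 0
Round 4: Briarlake=30 Cedarfen=23 Fernhollow=30 Ironridge=31 → close Fernhollow (overflow 20)
  30÷3 = 10 each, +1 to first 0
Round 5: Briarlake=40 Cedarfen=33 Ironridge=41 → close Ironridge (overflow 27)
  41÷2 = 20 each, +1 to first 1
Round 6: Briarlake=61 Cedarfen=53 → close Briarlake (overflow 46)
  61÷1 = 61 each, +1 to first 0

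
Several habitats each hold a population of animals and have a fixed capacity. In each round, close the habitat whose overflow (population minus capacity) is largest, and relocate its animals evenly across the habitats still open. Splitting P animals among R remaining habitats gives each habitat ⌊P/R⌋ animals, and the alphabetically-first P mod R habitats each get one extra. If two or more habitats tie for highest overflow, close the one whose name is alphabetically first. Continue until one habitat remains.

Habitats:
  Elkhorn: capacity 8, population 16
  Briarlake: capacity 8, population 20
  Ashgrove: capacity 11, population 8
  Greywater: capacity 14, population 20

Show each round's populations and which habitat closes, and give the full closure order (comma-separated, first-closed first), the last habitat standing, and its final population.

Closure order: Briarlake, Elkhorn, Greywater
Last habitat: Ashgrove with 64 animals

Round 1: Ashgrove=8 Briarlake=20 Elkhorn=16 Greywater=20 → close Briarlake (overflow 12)
  20÷3 = 6 each, +1 to first 2
Round 2: Ashgrove=15 Elkhorn=23 Greywater=26 → close Elkhorn (overflow 15)
  23÷2 = 11 each, +1 to first 1
Round 3: Ashgrove=27 Greywater=37 → close Greywater (overflow 23)
  37÷1 = 37 each, +1 to first 0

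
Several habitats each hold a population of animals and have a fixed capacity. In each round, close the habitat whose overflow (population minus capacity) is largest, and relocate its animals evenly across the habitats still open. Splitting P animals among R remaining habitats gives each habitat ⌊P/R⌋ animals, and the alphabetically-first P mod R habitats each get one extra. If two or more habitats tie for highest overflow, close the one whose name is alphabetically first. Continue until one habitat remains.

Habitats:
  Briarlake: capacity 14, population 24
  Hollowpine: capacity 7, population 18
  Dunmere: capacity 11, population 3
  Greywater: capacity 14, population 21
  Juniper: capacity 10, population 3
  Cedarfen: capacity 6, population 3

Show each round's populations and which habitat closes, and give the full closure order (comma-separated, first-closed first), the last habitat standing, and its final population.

Round 1: Briarlake=24 Cedarfen=3 Dunmere=3 Greywater=21 Hollowpine=18 Juniper=3 → close Hollowpine (overflow 11)
  18÷5 = 3 each, +1 to first 3
Round 2: Briarlake=28 Cedarfen=7 Dunmere=7 Greywater=24 Juniper=6 → close Briarlake (overflow 14)
  28÷4 = 7 each, +1 to first 0
Round 3: Cedarfen=14 Dunmere=14 Greywater=31 Juniper=13 → close Greywater (overflow 17)
  31÷3 = 10 each, +1 to first 1
Round 4: Cedarfen=25 Dunmere=24 Juniper=23 → close Cedarfen (overflow 19)
  25÷2 = 12 each, +1 to first 1
Round 5: Dunmere=37 Juniper=35 → close Dunmere (overflow 26)
  37÷1 = 37 each, +1 to first 0

Closure order: Hollowpine, Briarlake, Greywater, Cedarfen, Dunmere
Last habitat: Juniper with 72 animals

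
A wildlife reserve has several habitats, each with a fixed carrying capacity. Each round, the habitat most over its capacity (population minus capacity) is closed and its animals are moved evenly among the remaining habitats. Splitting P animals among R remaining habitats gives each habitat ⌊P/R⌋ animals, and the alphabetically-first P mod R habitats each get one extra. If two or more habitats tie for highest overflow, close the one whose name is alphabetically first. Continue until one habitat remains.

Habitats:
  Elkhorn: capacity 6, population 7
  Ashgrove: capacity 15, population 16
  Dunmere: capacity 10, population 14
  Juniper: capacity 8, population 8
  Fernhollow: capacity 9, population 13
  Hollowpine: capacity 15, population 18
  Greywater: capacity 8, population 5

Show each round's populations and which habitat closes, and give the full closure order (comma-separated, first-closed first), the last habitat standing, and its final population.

Closure order: Dunmere, Fernhollow, Hollowpine, Ashgrove, Elkhorn, Juniper
Last habitat: Greywater with 81 animals

Round 1: Ashgrove=16 Dunmere=14 Elkhorn=7 Fernhollow=13 Greywater=5 Hollowpine=18 Juniper=8 → close Dunmere (overflow 4)
  14÷6 = 2 each, +1 to first 2
Round 2: Ashgrove=19 Elkhorn=10 Fernhollow=15 Greywater=7 Hollowpine=20 Juniper=10 → close Fernhollow (overflow 6)
  15÷5 = 3 each, +1 to first 0
Round 3: Ashgrove=22 Elkhorn=13 Greywater=10 Hollowpine=23 Juniper=13 → close Hollowpine (overflow 8)
  23÷4 = 5 each, +1 to first 3
Round 4: Ashgrove=28 Elkhorn=19 Greywater=16 Juniper=18 → close Ashgrove (overflow 13)
  28÷3 = 9 each, +1 to first 1
Round 5: Elkhorn=29 Greywater=25 Juniper=27 → close Elkhorn (overflow 23)
  29÷2 = 14 each, +1 to first 1
Round 6: Greywater=40 Juniper=41 → close Juniper (overflow 33)
  41÷1 = 41 each, +1 to first 0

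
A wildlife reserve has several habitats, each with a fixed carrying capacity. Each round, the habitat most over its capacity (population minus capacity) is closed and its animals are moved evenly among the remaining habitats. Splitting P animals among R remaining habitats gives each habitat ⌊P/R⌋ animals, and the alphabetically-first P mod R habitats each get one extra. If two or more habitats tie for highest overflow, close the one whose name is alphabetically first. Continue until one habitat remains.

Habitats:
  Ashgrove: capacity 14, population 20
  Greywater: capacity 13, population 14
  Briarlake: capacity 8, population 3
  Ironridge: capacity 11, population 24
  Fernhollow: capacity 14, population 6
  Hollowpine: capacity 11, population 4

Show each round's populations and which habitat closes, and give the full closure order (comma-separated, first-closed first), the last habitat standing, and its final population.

Round 1: Ashgrove=20 Briarlake=3 Fernhollow=6 Greywater=14 Hollowpine=4 Ironridge=24 → close Ironridge (overflow 13)
  24÷5 = 4 each, +1 to first 4
Round 2: Ashgrove=25 Briarlake=8 Fernhollow=11 Greywater=19 Hollowpine=8 → close Ashgrove (overflow 11)
  25÷4 = 6 each, +1 to first 1
Round 3: Briarlake=15 Fernhollow=17 Greywater=25 Hollowpine=14 → close Greywater (overflow 12)
  25÷3 = 8 each, +1 to first 1
Round 4: Briarlake=24 Fernhollow=25 Hollowpine=22 → close Briarlake (overflow 16)
  24÷2 = 12 each, +1 to first 0
Round 5: Fernhollow=37 Hollowpine=34 → close Fernhollow (overflow 23)
  37÷1 = 37 each, +1 to first 0

Closure order: Ironridge, Ashgrove, Greywater, Briarlake, Fernhollow
Last habitat: Hollowpine with 71 animals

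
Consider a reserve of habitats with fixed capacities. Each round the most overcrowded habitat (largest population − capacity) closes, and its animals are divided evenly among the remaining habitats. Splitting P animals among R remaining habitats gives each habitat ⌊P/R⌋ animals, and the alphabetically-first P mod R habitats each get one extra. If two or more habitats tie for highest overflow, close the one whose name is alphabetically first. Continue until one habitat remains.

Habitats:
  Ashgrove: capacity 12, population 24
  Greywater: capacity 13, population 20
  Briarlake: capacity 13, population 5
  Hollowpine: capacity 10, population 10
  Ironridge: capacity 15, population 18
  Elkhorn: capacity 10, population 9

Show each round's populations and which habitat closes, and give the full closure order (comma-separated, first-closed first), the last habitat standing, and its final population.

Closure order: Ashgrove, Greywater, Ironridge, Hollowpine, Elkhorn
Last habitat: Briarlake with 86 animals

Round 1: Ashgrove=24 Briarlake=5 Elkhorn=9 Greywater=20 Hollowpine=10 Ironridge=18 → close Ashgrove (overflow 12)
  24÷5 = 4 each, +1 to first 4
Round 2: Briarlake=10 Elkhorn=14 Greywater=25 Hollowpine=15 Ironridge=22 → close Greywater (overflow 12)
  25÷4 = 6 each, +1 to first 1
Round 3: Briarlake=17 Elkhorn=20 Hollowpine=21 Ironridge=28 → close Ironridge (overflow 13)
  28÷3 = 9 each, +1 to first 1
Round 4: Briarlake=27 Elkhorn=29 Hollowpine=30 → close Hollowpine (overflow 20)
  30÷2 = 15 each, +1 to first 0
Round 5: Briarlake=42 Elkhorn=44 → close Elkhorn (overflow 34)
  44÷1 = 44 each, +1 to first 0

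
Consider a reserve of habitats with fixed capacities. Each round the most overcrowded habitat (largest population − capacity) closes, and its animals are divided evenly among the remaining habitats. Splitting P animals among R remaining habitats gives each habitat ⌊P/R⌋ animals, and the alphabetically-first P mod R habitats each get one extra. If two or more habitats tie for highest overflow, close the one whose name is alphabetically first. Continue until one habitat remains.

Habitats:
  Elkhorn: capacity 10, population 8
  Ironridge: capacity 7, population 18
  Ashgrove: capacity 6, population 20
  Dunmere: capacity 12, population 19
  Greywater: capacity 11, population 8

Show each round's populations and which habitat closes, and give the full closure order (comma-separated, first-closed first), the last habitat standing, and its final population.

Closure order: Ashgrove, Ironridge, Dunmere, Elkhorn
Last habitat: Greywater with 73 animals

Round 1: Ashgrove=20 Dunmere=19 Elkhorn=8 Greywater=8 Ironridge=18 → close Ashgrove (overflow 14)
  20÷4 = 5 each, +1 to first 0
Round 2: Dunmere=24 Elkhorn=13 Greywater=13 Ironridge=23 → close Ironridge (overflow 16)
  23÷3 = 7 each, +1 to first 2
Round 3: Dunmere=32 Elkhorn=21 Greywater=20 → close Dunmere (overflow 20)
  32÷2 = 16 each, +1 to first 0
Round 4: Elkhorn=37 Greywater=36 → close Elkhorn (overflow 27)
  37÷1 = 37 each, +1 to first 0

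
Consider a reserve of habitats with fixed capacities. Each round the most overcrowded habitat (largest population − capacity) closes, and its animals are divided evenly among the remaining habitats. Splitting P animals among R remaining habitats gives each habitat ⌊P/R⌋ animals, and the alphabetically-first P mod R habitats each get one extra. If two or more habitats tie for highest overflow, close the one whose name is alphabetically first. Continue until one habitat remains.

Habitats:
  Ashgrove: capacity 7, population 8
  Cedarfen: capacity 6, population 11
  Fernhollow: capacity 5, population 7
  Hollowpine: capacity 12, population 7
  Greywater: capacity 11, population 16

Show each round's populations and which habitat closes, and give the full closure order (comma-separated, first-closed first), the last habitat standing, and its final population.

Closure order: Cedarfen, Greywater, Ashgrove, Fernhollow
Last habitat: Hollowpine with 49 animals

Round 1: Ashgrove=8 Cedarfen=11 Fernhollow=7 Greywater=16 Hollowpine=7 → close Cedarfen (overflow 5)
  11÷4 = 2 each, +1 to first 3
Round 2: Ashgrove=11 Fernhollow=10 Greywater=19 Hollowpine=9 → close Greywater (overflow 8)
  19÷3 = 6 each, +1 to first 1
Round 3: Ashgrove=18 Fernhollow=16 Hollowpine=15 → close Ashgrove (overflow 11)
  18÷2 = 9 each, +1 to first 0
Round 4: Fernhollow=25 Hollowpine=24 → close Fernhollow (overflow 20)
  25÷1 = 25 each, +1 to first 0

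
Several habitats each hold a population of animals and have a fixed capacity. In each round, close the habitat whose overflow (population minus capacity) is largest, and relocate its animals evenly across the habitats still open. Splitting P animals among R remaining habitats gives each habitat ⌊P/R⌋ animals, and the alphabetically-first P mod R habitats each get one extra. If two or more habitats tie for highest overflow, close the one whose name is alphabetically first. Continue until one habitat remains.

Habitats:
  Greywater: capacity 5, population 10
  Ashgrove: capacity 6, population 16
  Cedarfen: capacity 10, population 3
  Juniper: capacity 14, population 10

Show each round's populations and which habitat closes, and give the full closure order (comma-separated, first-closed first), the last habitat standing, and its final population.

Round 1: Ashgrove=16 Cedarfen=3 Greywater=10 Juniper=10 → close Ashgrove (overflow 10)
  16÷3 = 5 each, +1 to first 1
Round 2: Cedarfen=9 Greywater=15 Juniper=15 → close Greywater (overflow 10)
  15÷2 = 7 each, +1 to first 1
Round 3: Cedarfen=17 Juniper=22 → close Juniper (overflow 8)
  22÷1 = 22 each, +1 to first 0

Closure order: Ashgrove, Greywater, Juniper
Last habitat: Cedarfen with 39 animals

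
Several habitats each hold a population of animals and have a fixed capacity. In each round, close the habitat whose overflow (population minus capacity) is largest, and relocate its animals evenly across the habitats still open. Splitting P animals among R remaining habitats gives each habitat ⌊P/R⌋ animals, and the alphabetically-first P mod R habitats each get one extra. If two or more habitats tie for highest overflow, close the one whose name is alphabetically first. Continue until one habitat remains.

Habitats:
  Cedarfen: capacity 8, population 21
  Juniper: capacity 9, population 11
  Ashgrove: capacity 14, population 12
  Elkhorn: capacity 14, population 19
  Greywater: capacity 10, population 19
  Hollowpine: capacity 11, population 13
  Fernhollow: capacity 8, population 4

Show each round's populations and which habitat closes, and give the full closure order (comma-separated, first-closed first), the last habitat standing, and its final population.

Closure order: Cedarfen, Greywater, Elkhorn, Hollowpine, Juniper, Ashgrove
Last habitat: Fernhollow with 99 animals

Round 1: Ashgrove=12 Cedarfen=21 Elkhorn=19 Fernhollow=4 Greywater=19 Hollowpine=13 Juniper=11 → close Cedarfen (overflow 13)
  21÷6 = 3 each, +1 to first 3
Round 2: Ashgrove=16 Elkhorn=23 Fernhollow=8 Greywater=22 Hollowpine=16 Juniper=14 → close Greywater (overflow 12)
  22÷5 = 4 each, +1 to first 2
Round 3: Ashgrove=21 Elkhorn=28 Fernhollow=12 Hollowpine=20 Juniper=18 → close Elkhorn (overflow 14)
  28÷4 = 7 each, +1 to first 0
Round 4: Ashgrove=28 Fernhollow=19 Hollowpine=27 Juniper=25 → close Hollowpine (overflow 16)
  27÷3 = 9 each, +1 to first 0
Round 5: Ashgrove=37 Fernhollow=28 Juniper=34 → close Juniper (overflow 25)
  34÷2 = 17 each, +1 to first 0
Round 6: Ashgrove=54 Fernhollow=45 → close Ashgrove (overflow 40)
  54÷1 = 54 each, +1 to first 0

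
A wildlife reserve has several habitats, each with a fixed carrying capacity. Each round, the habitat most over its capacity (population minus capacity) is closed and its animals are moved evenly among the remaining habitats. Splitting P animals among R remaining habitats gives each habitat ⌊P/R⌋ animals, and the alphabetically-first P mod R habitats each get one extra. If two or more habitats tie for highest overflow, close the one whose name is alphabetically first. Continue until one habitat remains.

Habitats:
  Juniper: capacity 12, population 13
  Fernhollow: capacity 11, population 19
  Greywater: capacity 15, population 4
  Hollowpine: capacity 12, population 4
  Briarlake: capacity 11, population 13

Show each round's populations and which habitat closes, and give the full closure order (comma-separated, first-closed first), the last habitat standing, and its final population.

Closure order: Fernhollow, Briarlake, Juniper, Hollowpine
Last habitat: Greywater with 53 animals

Round 1: Briarlake=13 Fernhollow=19 Greywater=4 Hollowpine=4 Juniper=13 → close Fernhollow (overflow 8)
  19÷4 = 4 each, +1 to first 3
Round 2: Briarlake=18 Greywater=9 Hollowpine=9 Juniper=17 → close Briarlake (overflow 7)
  18÷3 = 6 each, +1 to first 0
Round 3: Greywater=15 Hollowpine=15 Juniper=23 → close Juniper (overflow 11)
  23÷2 = 11 each, +1 to first 1
Round 4: Greywater=27 Hollowpine=26 → close Hollowpine (overflow 14)
  26÷1 = 26 each, +1 to first 0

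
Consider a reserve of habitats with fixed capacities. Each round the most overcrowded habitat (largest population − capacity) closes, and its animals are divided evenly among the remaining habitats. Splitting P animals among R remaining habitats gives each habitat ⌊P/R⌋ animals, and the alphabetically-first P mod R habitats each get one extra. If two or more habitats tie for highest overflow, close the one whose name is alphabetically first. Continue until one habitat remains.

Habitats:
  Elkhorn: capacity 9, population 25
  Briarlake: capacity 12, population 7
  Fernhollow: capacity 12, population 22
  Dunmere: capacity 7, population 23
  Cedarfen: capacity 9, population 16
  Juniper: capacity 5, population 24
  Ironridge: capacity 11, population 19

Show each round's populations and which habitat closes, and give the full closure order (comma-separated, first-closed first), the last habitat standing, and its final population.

Round 1: Briarlake=7 Cedarfen=16 Dunmere=23 Elkhorn=25 Fernhollow=22 Ironridge=19 Juniper=24 → close Juniper (overflow 19)
  24÷6 = 4 each, +1 to first 0
Round 2: Briarlake=11 Cedarfen=20 Dunmere=27 Elkhorn=29 Fernhollow=26 Ironridge=23 → close Dunmere (overflow 20)
  27÷5 = 5 each, +1 to first 2
Round 3: Briarlake=17 Cedarfen=26 Elkhorn=34 Fernhollow=31 Ironridge=28 → close Elkhorn (overflow 25)
  34÷4 = 8 each, +1 to first 2
Round 4: Briarlake=26 Cedarfen=35 Fernhollow=39 Ironridge=36 → close Fernhollow (overflow 27)
  39÷3 = 13 each, +1 to first 0
Round 5: Briarlake=39 Cedarfen=48 Ironridge=49 → close Cedarfen (overflow 39)
  48÷2 = 24 each, +1 to first 0
Round 6: Briarlake=63 Ironridge=73 → close Ironridge (overflow 62)
  73÷1 = 73 each, +1 to first 0

Closure order: Juniper, Dunmere, Elkhorn, Fernhollow, Cedarfen, Ironridge
Last habitat: Briarlake with 136 animals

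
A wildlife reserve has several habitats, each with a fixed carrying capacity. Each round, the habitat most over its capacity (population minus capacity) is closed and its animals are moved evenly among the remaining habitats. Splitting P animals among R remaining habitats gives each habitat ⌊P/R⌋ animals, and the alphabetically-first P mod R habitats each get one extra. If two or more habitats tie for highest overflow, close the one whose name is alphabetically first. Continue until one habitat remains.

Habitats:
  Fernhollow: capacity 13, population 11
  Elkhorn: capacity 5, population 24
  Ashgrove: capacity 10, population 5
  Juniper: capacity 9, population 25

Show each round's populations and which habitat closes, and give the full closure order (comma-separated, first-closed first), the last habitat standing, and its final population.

Closure order: Elkhorn, Juniper, Fernhollow
Last habitat: Ashgrove with 65 animals

Round 1: Ashgrove=5 Elkhorn=24 Fernhollow=11 Juniper=25 → close Elkhorn (overflow 19)
  24÷3 = 8 each, +1 to first 0
Round 2: Ashgrove=13 Fernhollow=19 Juniper=33 → close Juniper (overflow 24)
  33÷2 = 16 each, +1 to first 1
Round 3: Ashgrove=30 Fernhollow=35 → close Fernhollow (overflow 22)
  35÷1 = 35 each, +1 to first 0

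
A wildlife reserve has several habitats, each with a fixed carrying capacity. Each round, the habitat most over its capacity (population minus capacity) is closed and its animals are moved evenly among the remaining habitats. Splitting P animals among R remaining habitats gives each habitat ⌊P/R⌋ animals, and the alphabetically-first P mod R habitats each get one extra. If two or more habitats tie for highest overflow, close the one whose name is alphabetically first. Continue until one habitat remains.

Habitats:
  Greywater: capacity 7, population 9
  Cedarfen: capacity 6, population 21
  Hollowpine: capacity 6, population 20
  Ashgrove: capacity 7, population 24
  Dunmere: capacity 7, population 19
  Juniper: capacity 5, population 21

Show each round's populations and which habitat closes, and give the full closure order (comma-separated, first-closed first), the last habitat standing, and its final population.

Round 1: Ashgrove=24 Cedarfen=21 Dunmere=19 Greywater=9 Hollowpine=20 Juniper=21 → close Ashgrove (overflow 17)
  24÷5 = 4 each, +1 to first 4
Round 2: Cedarfen=26 Dunmere=24 Greywater=14 Hollowpine=25 Juniper=25 → close Cedarfen (overflow 20)
  26÷4 = 6 each, +1 to first 2
Round 3: Dunmere=31 Greywater=21 Hollowpine=31 Juniper=31 → close Juniper (overflow 26)
  31÷3 = 10 each, +1 to first 1
Round 4: Dunmere=42 Greywater=31 Hollowpine=41 → close Dunmere (overflow 35)
  42÷2 = 21 each, +1 to first 0
Round 5: Greywater=52 Hollowpine=62 → close Hollowpine (overflow 56)
  62÷1 = 62 each, +1 to first 0

Closure order: Ashgrove, Cedarfen, Juniper, Dunmere, Hollowpine
Last habitat: Greywater with 114 animals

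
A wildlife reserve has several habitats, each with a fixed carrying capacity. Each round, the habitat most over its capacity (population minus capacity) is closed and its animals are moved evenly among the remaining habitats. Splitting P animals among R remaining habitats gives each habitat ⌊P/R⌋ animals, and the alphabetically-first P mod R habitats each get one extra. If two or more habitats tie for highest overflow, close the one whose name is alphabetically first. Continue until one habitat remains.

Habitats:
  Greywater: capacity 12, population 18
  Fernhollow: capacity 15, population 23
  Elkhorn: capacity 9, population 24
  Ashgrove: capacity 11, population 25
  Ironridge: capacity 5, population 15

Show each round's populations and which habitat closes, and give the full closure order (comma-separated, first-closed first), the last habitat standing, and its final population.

Round 1: Ashgrove=25 Elkhorn=24 Fernhollow=23 Greywater=18 Ironridge=15 → close Elkhorn (overflow 15)
  24÷4 = 6 each, +1 to first 0
Round 2: Ashgrove=31 Fernhollow=29 Greywater=24 Ironridge=21 → close Ashgrove (overflow 20)
  31÷3 = 10 each, +1 to first 1
Round 3: Fernhollow=40 Greywater=34 Ironridge=31 → close Ironridge (overflow 26)
  31÷2 = 15 each, +1 to first 1
Round 4: Fernhollow=56 Greywater=49 → close Fernhollow (overflow 41)
  56÷1 = 56 each, +1 to first 0

Closure order: Elkhorn, Ashgrove, Ironridge, Fernhollow
Last habitat: Greywater with 105 animals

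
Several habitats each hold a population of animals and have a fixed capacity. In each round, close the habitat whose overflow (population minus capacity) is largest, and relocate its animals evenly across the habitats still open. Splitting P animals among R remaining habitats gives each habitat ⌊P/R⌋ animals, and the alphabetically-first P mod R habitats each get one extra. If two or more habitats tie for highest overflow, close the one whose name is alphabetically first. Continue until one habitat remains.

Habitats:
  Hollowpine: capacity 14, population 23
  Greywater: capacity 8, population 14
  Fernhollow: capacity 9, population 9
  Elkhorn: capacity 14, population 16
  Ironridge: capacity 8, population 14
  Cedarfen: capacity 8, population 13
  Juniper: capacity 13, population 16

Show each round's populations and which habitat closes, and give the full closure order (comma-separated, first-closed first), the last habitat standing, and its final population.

Round 1: Cedarfen=13 Elkhorn=16 Fernhollow=9 Greywater=14 Hollowpine=23 Ironridge=14 Juniper=16 → close Hollowpine (overflow 9)
  23÷6 = 3 each, +1 to first 5
Round 2: Cedarfen=17 Elkhorn=20 Fernhollow=13 Greywater=18 Ironridge=18 Juniper=19 → close Greywater (overflow 10)
  18÷5 = 3 each, +1 to first 3
Round 3: Cedarfen=21 Elkhorn=24 Fernhollow=17 Ironridge=21 Juniper=22 → close Cedarfen (overflow 13)
  21÷4 = 5 each, +1 to first 1
Round 4: Elkhorn=30 Fernhollow=22 Ironridge=26 Juniper=27 → close Ironridge (overflow 18)
  26÷3 = 8 each, +1 to first 2
Round 5: Elkhorn=39 Fernhollow=31 Juniper=35 → close Elkhorn (overflow 25)
  39÷2 = 19 each, +1 to first 1
Round 6: Fernhollow=51 Juniper=54 → close Fernhollow (overflow 42)
  51÷1 = 51 each, +1 to first 0

Closure order: Hollowpine, Greywater, Cedarfen, Ironridge, Elkhorn, Fernhollow
Last habitat: Juniper with 105 animals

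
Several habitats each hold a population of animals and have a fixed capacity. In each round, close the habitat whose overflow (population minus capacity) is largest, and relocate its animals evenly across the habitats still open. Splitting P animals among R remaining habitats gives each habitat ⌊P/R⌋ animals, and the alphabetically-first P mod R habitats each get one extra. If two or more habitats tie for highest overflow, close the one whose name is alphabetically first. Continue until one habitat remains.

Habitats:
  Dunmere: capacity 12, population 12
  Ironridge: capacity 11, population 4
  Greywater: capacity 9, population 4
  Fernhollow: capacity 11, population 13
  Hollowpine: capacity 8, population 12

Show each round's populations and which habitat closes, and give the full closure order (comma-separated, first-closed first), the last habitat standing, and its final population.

Round 1: Dunmere=12 Fernhollow=13 Greywater=4 Hollowpine=12 Ironridge=4 → close Hollowpine (overflow 4)
  12÷4 = 3 each, +1 to first 0
Round 2: Dunmere=15 Fernhollow=16 Greywater=7 Ironridge=7 → close Fernhollow (overflow 5)
  16÷3 = 5 each, +1 to first 1
Round 3: Dunmere=21 Greywater=12 Ironridge=12 → close Dunmere (overflow 9)
  21÷2 = 10 each, +1 to first 1
Round 4: Greywater=23 Ironridge=22 → close Greywater (overflow 14)
  23÷1 = 23 each, +1 to first 0

Closure order: Hollowpine, Fernhollow, Dunmere, Greywater
Last habitat: Ironridge with 45 animals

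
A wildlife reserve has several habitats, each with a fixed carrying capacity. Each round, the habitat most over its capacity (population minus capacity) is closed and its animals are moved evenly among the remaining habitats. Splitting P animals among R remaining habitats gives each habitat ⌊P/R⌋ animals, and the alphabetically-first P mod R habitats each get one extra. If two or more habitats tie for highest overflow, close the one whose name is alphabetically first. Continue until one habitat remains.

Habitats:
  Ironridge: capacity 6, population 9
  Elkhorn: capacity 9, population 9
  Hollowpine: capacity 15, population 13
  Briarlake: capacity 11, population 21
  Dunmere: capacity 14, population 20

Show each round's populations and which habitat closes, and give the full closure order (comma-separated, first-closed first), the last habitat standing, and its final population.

Closure order: Briarlake, Dunmere, Ironridge, Elkhorn
Last habitat: Hollowpine with 72 animals

Round 1: Briarlake=21 Dunmere=20 Elkhorn=9 Hollowpine=13 Ironridge=9 → close Briarlake (overflow 10)
  21÷4 = 5 each, +1 to first 1
Round 2: Dunmere=26 Elkhorn=14 Hollowpine=18 Ironridge=14 → close Dunmere (overflow 12)
  26÷3 = 8 each, +1 to first 2
Round 3: Elkhorn=23 Hollowpine=27 Ironridge=22 → close Ironridge (overflow 16)
  22÷2 = 11 each, +1 to first 0
Round 4: Elkhorn=34 Hollowpine=38 → close Elkhorn (overflow 25)
  34÷1 = 34 each, +1 to first 0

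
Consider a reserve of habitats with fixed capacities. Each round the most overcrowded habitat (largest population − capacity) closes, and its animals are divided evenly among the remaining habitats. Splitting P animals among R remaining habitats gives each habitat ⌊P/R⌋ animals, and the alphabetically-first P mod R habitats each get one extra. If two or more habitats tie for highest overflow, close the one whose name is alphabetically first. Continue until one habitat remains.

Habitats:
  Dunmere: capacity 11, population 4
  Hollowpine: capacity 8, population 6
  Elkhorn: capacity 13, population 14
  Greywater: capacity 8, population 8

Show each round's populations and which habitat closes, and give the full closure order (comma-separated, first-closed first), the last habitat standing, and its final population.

Closure order: Elkhorn, Greywater, Hollowpine
Last habitat: Dunmere with 32 animals

Round 1: Dunmere=4 Elkhorn=14 Greywater=8 Hollowpine=6 → close Elkhorn (overflow 1)
  14÷3 = 4 each, +1 to first 2
Round 2: Dunmere=9 Greywater=13 Hollowpine=10 → close Greywater (overflow 5)
  13÷2 = 6 each, +1 to first 1
Round 3: Dunmere=16 Hollowpine=16 → close Hollowpine (overflow 8)
  16÷1 = 16 each, +1 to first 0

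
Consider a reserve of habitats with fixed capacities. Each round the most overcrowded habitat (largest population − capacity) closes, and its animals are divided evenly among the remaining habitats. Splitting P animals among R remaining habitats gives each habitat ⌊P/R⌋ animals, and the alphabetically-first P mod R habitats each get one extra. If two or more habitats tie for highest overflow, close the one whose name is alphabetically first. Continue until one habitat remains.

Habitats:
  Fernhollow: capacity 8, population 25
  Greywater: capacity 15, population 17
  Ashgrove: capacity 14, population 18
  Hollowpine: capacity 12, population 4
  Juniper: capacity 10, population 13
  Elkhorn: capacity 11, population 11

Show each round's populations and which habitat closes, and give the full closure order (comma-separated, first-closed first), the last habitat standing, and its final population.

Closure order: Fernhollow, Ashgrove, Greywater, Juniper, Elkhorn
Last habitat: Hollowpine with 88 animals

Round 1: Ashgrove=18 Elkhorn=11 Fernhollow=25 Greywater=17 Hollowpine=4 Juniper=13 → close Fernhollow (overflow 17)
  25÷5 = 5 each, +1 to first 0
Round 2: Ashgrove=23 Elkhorn=16 Greywater=22 Hollowpine=9 Juniper=18 → close Ashgrove (overflow 9)
  23÷4 = 5 each, +1 to first 3
Round 3: Elkhorn=22 Greywater=28 Hollowpine=15 Juniper=23 → close Greywater (overflow 13)
  28÷3 = 9 each, +1 to first 1
Round 4: Elkhorn=32 Hollowpine=24 Juniper=32 → close Juniper (overflow 22)
  32÷2 = 16 each, +1 to first 0
Round 5: Elkhorn=48 Hollowpine=40 → close Elkhorn (overflow 37)
  48÷1 = 48 each, +1 to first 0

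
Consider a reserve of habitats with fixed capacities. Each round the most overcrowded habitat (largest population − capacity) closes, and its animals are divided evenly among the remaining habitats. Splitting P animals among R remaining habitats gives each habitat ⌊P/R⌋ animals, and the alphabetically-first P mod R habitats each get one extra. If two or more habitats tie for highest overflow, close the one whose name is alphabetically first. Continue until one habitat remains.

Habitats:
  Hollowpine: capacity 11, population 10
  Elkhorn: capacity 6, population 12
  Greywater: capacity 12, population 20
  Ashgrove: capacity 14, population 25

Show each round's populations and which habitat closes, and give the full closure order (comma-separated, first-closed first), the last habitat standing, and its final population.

Closure order: Ashgrove, Greywater, Elkhorn
Last habitat: Hollowpine with 67 animals

Round 1: Ashgrove=25 Elkhorn=12 Greywater=20 Hollowpine=10 → close Ashgrove (overflow 11)
  25÷3 = 8 each, +1 to first 1
Round 2: Elkhorn=21 Greywater=28 Hollowpine=18 → close Greywater (overflow 16)
  28÷2 = 14 each, +1 to first 0
Round 3: Elkhorn=35 Hollowpine=32 → close Elkhorn (overflow 29)
  35÷1 = 35 each, +1 to first 0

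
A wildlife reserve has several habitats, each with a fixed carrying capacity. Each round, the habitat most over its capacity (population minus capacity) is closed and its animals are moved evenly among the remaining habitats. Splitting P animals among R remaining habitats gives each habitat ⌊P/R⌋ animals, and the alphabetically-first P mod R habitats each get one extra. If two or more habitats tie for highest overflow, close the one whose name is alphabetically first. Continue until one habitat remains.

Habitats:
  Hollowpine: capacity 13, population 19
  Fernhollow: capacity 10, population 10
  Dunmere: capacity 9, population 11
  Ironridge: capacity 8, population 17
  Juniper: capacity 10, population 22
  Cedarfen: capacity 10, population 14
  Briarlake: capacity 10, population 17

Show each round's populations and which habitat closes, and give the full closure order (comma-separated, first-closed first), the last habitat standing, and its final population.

Closure order: Juniper, Ironridge, Briarlake, Cedarfen, Hollowpine, Dunmere
Last habitat: Fernhollow with 110 animals

Round 1: Briarlake=17 Cedarfen=14 Dunmere=11 Fernhollow=10 Hollowpine=19 Ironridge=17 Juniper=22 → close Juniper (overflow 12)
  22÷6 = 3 each, +1 to first 4
Round 2: Briarlake=21 Cedarfen=18 Dunmere=15 Fernhollow=14 Hollowpine=22 Ironridge=20 → close Ironridge (overflow 12)
  20÷5 = 4 each, +1 to first 0
Round 3: Briarlake=25 Cedarfen=22 Dunmere=19 Fernhollow=18 Hollowpine=26 → close Briarlake (overflow 15)
  25÷4 = 6 each, +1 to first 1
Round 4: Cedarfen=29 Dunmere=25 Fernhollow=24 Hollowpine=32 → close Cedarfen (overflow 19)
  29÷3 = 9 each, +1 to first 2
Round 5: Dunmere=35 Fernhollow=34 Hollowpine=41 → close Hollowpine (overflow 28)
  41÷2 = 20 each, +1 to first 1
Round 6: Dunmere=56 Fernhollow=54 → close Dunmere (overflow 47)
  56÷1 = 56 each, +1 to first 0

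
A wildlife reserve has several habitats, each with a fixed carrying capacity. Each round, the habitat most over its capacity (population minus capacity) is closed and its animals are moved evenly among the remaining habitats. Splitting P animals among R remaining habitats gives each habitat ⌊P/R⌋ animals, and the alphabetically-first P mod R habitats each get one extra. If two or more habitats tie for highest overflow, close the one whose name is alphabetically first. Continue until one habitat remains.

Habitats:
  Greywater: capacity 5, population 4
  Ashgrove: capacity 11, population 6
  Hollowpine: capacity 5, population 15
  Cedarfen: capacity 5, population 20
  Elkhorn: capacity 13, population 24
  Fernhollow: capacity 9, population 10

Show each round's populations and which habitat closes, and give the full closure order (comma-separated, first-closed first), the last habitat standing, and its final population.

Closure order: Cedarfen, Elkhorn, Hollowpine, Fernhollow, Greywater
Last habitat: Ashgrove with 79 animals

Round 1: Ashgrove=6 Cedarfen=20 Elkhorn=24 Fernhollow=10 Greywater=4 Hollowpine=15 → close Cedarfen (overflow 15)
  20÷5 = 4 each, +1 to first 0
Round 2: Ashgrove=10 Elkhorn=28 Fernhollow=14 Greywater=8 Hollowpine=19 → close Elkhorn (overflow 15)
  28÷4 = 7 each, +1 to first 0
Round 3: Ashgrove=17 Fernhollow=21 Greywater=15 Hollowpine=26 → close Hollowpine (overflow 21)
  26÷3 = 8 each, +1 to first 2
Round 4: Ashgrove=26 Fernhollow=30 Greywater=23 → close Fernhollow (overflow 21)
  30÷2 = 15 each, +1 to first 0
Round 5: Ashgrove=41 Greywater=38 → close Greywater (overflow 33)
  38÷1 = 38 each, +1 to first 0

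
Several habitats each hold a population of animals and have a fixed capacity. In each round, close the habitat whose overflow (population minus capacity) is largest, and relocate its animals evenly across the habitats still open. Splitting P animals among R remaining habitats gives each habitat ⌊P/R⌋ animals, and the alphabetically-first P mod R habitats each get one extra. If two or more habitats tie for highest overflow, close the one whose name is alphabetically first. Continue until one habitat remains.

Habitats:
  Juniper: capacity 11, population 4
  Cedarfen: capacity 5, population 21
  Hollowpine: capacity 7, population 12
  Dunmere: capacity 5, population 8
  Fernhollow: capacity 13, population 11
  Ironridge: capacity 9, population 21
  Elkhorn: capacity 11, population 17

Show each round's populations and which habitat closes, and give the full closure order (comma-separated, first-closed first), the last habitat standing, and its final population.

Closure order: Cedarfen, Ironridge, Elkhorn, Dunmere, Hollowpine, Fernhollow
Last habitat: Juniper with 94 animals

Round 1: Cedarfen=21 Dunmere=8 Elkhorn=17 Fernhollow=11 Hollowpine=12 Ironridge=21 Juniper=4 → close Cedarfen (overflow 16)
  21÷6 = 3 each, +1 to first 3
Round 2: Dunmere=12 Elkhorn=21 Fernhollow=15 Hollowpine=15 Ironridge=24 Juniper=7 → close Ironridge (overflow 15)
  24÷5 = 4 each, +1 to first 4
Round 3: Dunmere=17 Elkhorn=26 Fernhollow=20 Hollowpine=20 Juniper=11 → close Elkhorn (overflow 15)
  26÷4 = 6 each, +1 to first 2
Round 4: Dunmere=24 Fernhollow=27 Hollowpine=26 Juniper=17 → close Dunmere (overflow 19)
  24÷3 = 8 each, +1 to first 0
Round 5: Fernhollow=35 Hollowpine=34 Juniper=25 → close Hollowpine (overflow 27)
  34÷2 = 17 each, +1 to first 0
Round 6: Fernhollow=52 Juniper=42 → close Fernhollow (overflow 39)
  52÷1 = 52 each, +1 to first 0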